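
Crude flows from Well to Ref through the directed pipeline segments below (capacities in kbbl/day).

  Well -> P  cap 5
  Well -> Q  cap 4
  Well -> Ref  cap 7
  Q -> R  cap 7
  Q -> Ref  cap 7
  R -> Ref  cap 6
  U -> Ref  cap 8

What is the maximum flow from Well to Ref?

11

Augment Well→Ref: bottleneck 7, flow now 7.
Augment Well→Q→Ref: bottleneck 4, flow now 11.
No augmenting path remains; maximum flow = 11.
In the residual graph, reachable from Well: {Well, P}.
Min-cut edges: Well→Q (4), Well→Ref (7); capacity 4 + 7 = 11.
This cut is saturated, so no flow can exceed 11.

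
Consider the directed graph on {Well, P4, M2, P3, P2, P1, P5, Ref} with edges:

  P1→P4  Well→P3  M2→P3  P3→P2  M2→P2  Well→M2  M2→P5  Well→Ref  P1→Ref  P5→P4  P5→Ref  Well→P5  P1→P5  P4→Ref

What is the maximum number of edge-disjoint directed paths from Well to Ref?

3

Assign every edge capacity 1; by Menger, the answer equals the max flow.
Path Well→Ref (+1); total 1.
Path Well→P5→Ref (+1); total 2.
Path Well→M2→P5→P4→Ref (+1); total 3.
No residual Well→Ref path; max flow = 3.
Certifying cut of size 3: {Well→M2, Well→P5, Well→Ref}.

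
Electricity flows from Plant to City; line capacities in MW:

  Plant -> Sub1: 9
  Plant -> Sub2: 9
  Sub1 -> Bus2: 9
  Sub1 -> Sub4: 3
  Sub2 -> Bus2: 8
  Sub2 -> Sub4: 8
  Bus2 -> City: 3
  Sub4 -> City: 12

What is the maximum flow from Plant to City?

Augment Plant→Sub1→Bus2→City: bottleneck 3, flow now 3.
Augment Plant→Sub1→Sub4→City: bottleneck 3, flow now 6.
Augment Plant→Sub2→Sub4→City: bottleneck 8, flow now 14.
No augmenting path remains; maximum flow = 14.
In the residual graph, reachable from Plant: {Plant, Sub1, Sub2, Bus2}.
Min-cut edges: Sub1→Sub4 (3), Sub2→Sub4 (8), Bus2→City (3); capacity 3 + 8 + 3 = 14.
This cut is saturated, so no flow can exceed 14.

14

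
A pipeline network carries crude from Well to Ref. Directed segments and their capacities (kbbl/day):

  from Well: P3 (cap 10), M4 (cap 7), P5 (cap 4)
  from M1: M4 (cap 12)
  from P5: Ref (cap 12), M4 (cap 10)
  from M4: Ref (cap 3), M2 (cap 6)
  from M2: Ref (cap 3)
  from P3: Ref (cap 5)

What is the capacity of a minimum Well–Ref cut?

Augment Well→P5→Ref: bottleneck 4, flow now 4.
Augment Well→M4→Ref: bottleneck 3, flow now 7.
Augment Well→P3→Ref: bottleneck 5, flow now 12.
Augment Well→M4→M2→Ref: bottleneck 3, flow now 15.
No augmenting path remains; maximum flow = 15.
By max-flow min-cut, the minimum cut capacity equals the max flow.
In the residual graph, reachable from Well: {Well, M4, M2, P3}.
Min-cut edges: Well→P5 (4), M4→Ref (3), M2→Ref (3), P3→Ref (5); capacity 4 + 3 + 3 + 5 = 15.

15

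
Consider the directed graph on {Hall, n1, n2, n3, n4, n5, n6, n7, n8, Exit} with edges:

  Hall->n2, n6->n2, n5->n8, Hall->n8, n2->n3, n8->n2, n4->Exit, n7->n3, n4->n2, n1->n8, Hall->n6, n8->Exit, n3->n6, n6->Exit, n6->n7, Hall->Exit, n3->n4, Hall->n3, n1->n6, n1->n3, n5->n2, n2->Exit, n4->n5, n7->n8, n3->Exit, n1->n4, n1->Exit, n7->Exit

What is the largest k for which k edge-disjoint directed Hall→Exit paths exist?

5

Assign every edge capacity 1; by Menger, the answer equals the max flow.
Path Hall→Exit (+1); total 1.
Path Hall→n2→Exit (+1); total 2.
Path Hall→n3→Exit (+1); total 3.
Path Hall→n6→Exit (+1); total 4.
Path Hall→n8→Exit (+1); total 5.
No residual Hall→Exit path; max flow = 5.
Certifying cut of size 5: {Hall→Exit, Hall→n2, Hall→n3, Hall→n6, Hall→n8}.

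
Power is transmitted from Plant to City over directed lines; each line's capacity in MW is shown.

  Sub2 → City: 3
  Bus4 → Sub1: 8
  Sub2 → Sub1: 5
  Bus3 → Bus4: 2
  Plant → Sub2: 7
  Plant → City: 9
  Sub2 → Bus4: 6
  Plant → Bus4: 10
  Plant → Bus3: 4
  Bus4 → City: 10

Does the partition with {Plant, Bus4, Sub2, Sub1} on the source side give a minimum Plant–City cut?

No — its capacity is 26, but the minimum cut has capacity 22.

Given cut capacity: 4 + 9 + 10 + 3 = 26.
Augment Plant→City: bottleneck 9, flow now 9.
Augment Plant→Bus4→City: bottleneck 10, flow now 19.
Augment Plant→Sub2→City: bottleneck 3, flow now 22.
No augmenting path remains; maximum flow = 22.
In the residual graph, reachable from Plant: {Plant, Bus3, Bus4, Sub2, Sub1}.
Min-cut edges: Plant→City (9), Bus4→City (10), Sub2→City (3); capacity 9 + 10 + 3 = 22.
Cut capacity 26 exceeds the max flow 22, so it is not minimum.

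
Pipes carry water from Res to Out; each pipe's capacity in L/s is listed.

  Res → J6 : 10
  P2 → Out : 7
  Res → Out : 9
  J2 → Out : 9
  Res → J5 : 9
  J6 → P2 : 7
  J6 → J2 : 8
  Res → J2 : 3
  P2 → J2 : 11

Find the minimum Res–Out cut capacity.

Augment Res→Out: bottleneck 9, flow now 9.
Augment Res→J2→Out: bottleneck 3, flow now 12.
Augment Res→J6→P2→Out: bottleneck 7, flow now 19.
Augment Res→J6→J2→Out: bottleneck 3, flow now 22.
No augmenting path remains; maximum flow = 22.
By max-flow min-cut, the minimum cut capacity equals the max flow.
In the residual graph, reachable from Res: {Res, J5}.
Min-cut edges: Res→J6 (10), Res→J2 (3), Res→Out (9); capacity 10 + 3 + 9 = 22.

22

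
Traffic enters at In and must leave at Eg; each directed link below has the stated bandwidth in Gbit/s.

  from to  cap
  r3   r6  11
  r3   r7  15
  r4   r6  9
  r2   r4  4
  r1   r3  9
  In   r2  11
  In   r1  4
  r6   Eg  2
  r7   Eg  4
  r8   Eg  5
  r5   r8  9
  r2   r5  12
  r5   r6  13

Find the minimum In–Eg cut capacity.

Augment In→r1→r3→r6→Eg: bottleneck 2, flow now 2.
Augment In→r1→r3→r7→Eg: bottleneck 2, flow now 4.
Augment In→r2→r5→r8→Eg: bottleneck 5, flow now 9.
Augment In→r2→r4→r6→r3→r7→Eg: bottleneck 2, flow now 11. (uses reverse residual edge)
No augmenting path remains; maximum flow = 11.
By max-flow min-cut, the minimum cut capacity equals the max flow.
In the residual graph, reachable from In: {In, r2, r4, r5, r6, r8}.
Min-cut edges: In→r1 (4), r6→Eg (2), r8→Eg (5); capacity 4 + 2 + 5 = 11.

11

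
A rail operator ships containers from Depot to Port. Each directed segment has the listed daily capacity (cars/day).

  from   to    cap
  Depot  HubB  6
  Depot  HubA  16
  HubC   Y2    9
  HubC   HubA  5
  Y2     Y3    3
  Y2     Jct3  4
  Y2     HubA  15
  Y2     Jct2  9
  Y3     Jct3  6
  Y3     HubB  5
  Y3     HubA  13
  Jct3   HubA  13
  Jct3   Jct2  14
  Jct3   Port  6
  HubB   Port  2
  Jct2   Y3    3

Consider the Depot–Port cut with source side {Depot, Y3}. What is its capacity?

Edges leaving {Depot, Y3}: Depot→HubB (6), Depot→HubA (16), Y3→Jct3 (6), Y3→HubB (5), Y3→HubA (13).
Cut capacity = 6 + 16 + 6 + 5 + 13 = 46.

46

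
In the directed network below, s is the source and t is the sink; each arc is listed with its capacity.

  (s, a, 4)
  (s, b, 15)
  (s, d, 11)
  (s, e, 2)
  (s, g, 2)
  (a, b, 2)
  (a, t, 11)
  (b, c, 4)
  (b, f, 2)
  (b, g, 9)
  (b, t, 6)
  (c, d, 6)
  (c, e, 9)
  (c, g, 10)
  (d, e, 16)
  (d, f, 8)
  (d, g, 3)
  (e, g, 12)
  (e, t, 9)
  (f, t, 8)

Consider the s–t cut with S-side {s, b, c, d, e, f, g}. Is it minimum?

Given cut capacity: 4 + 6 + 9 + 8 = 27.
Augment s→a→t: bottleneck 4, flow now 4.
Augment s→b→t: bottleneck 6, flow now 10.
Augment s→e→t: bottleneck 2, flow now 12.
Augment s→b→f→t: bottleneck 2, flow now 14.
Augment s→d→e→t: bottleneck 7, flow now 21.
Augment s→d→f→t: bottleneck 4, flow now 25.
Augment s→b→c→d→f→t: bottleneck 2, flow now 27.
No augmenting path remains; maximum flow = 27.
Cut capacity 27 equals the max flow, so it is a minimum cut.

Yes — it is a minimum cut (capacity 27).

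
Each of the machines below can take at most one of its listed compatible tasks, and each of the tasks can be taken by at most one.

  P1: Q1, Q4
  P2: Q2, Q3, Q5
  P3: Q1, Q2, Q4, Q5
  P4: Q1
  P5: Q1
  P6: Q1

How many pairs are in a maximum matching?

4

Unit-capacity flow: source→left, listed edges, right→sink; max matching = max flow.
Augmenting path P1→Q1 (+1); matched 1.
Augmenting path P2→Q2 (+1); matched 2.
Augmenting path P3→Q4 (+1); matched 3.
Augmenting path P4→Q1→P1→Q4→P3→Q5 (+1); matched 4.
No augmenting path remains; maximum matching = 4.
König certificate: {P1, P2, P3, Q1} is a vertex cover of size 4 (every listed pair touches it), so no matching can be larger.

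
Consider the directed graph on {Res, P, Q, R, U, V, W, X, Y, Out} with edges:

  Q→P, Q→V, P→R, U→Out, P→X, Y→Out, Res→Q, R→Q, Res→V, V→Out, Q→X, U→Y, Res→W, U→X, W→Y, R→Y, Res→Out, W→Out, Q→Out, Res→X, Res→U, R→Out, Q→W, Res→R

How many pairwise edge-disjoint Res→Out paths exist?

6

Assign every edge capacity 1; by Menger, the answer equals the max flow.
Path Res→Out (+1); total 1.
Path Res→Q→Out (+1); total 2.
Path Res→R→Out (+1); total 3.
Path Res→U→Out (+1); total 4.
Path Res→V→Out (+1); total 5.
Path Res→W→Out (+1); total 6.
No residual Res→Out path; max flow = 6.
Certifying cut of size 6: {Res→Out, Res→Q, Res→R, Res→U, Res→V, Res→W}.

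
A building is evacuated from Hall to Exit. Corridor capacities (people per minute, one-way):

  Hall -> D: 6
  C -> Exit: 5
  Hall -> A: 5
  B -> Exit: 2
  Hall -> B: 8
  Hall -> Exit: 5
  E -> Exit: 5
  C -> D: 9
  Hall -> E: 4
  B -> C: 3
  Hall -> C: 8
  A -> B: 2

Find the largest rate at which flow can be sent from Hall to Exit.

16

Augment Hall→Exit: bottleneck 5, flow now 5.
Augment Hall→B→Exit: bottleneck 2, flow now 7.
Augment Hall→C→Exit: bottleneck 5, flow now 12.
Augment Hall→E→Exit: bottleneck 4, flow now 16.
No augmenting path remains; maximum flow = 16.
In the residual graph, reachable from Hall: {Hall, A, B, C, D}.
Min-cut edges: Hall→E (4), Hall→Exit (5), B→Exit (2), C→Exit (5); capacity 4 + 5 + 2 + 5 = 16.
This cut is saturated, so no flow can exceed 16.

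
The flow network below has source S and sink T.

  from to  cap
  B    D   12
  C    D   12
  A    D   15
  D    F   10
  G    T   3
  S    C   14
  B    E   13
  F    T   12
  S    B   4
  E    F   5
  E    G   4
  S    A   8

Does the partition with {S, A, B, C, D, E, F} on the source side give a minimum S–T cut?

No — its capacity is 16, but the minimum cut has capacity 14.

Given cut capacity: 4 + 12 = 16.
Augment S→A→D→F→T: bottleneck 8, flow now 8.
Augment S→B→D→F→T: bottleneck 2, flow now 10.
Augment S→B→E→F→T: bottleneck 2, flow now 12.
Augment S→C→D→B→E→G→T: bottleneck 2, flow now 14. (uses reverse residual edge)
No augmenting path remains; maximum flow = 14.
In the residual graph, reachable from S: {S, A, C, D}.
Min-cut edges: S→B (4), D→F (10); capacity 4 + 10 = 14.
Cut capacity 16 exceeds the max flow 14, so it is not minimum.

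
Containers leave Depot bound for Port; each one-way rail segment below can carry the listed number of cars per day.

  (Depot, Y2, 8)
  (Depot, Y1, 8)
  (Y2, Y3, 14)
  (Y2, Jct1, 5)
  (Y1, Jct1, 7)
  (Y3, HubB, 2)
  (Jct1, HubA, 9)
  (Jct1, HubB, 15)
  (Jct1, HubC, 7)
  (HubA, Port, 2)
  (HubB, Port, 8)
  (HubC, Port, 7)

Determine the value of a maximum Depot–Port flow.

Augment Depot→Y2→Y3→HubB→Port: bottleneck 2, flow now 2.
Augment Depot→Y2→Jct1→HubA→Port: bottleneck 2, flow now 4.
Augment Depot→Y2→Jct1→HubB→Port: bottleneck 3, flow now 7.
Augment Depot→Y1→Jct1→HubB→Port: bottleneck 3, flow now 10.
Augment Depot→Y1→Jct1→HubC→Port: bottleneck 4, flow now 14.
No augmenting path remains; maximum flow = 14.
In the residual graph, reachable from Depot: {Depot, Y2, Y1, Y3}.
Min-cut edges: Y2→Jct1 (5), Y1→Jct1 (7), Y3→HubB (2); capacity 5 + 7 + 2 = 14.
This cut is saturated, so no flow can exceed 14.

14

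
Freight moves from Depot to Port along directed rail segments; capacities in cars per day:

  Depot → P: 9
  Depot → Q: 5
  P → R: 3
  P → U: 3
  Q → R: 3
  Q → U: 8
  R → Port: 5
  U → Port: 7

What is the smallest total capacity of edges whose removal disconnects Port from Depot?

11

Augment Depot→P→R→Port: bottleneck 3, flow now 3.
Augment Depot→P→U→Port: bottleneck 3, flow now 6.
Augment Depot→Q→R→Port: bottleneck 2, flow now 8.
Augment Depot→Q→U→Port: bottleneck 3, flow now 11.
No augmenting path remains; maximum flow = 11.
By max-flow min-cut, the minimum cut capacity equals the max flow.
In the residual graph, reachable from Depot: {Depot, P}.
Min-cut edges: Depot→Q (5), P→R (3), P→U (3); capacity 5 + 3 + 3 = 11.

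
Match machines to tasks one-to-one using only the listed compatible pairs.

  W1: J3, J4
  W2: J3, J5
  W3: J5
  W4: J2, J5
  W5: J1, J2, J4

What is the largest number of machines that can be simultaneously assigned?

Unit-capacity flow: source→left, listed edges, right→sink; max matching = max flow.
Augmenting path W1→J3 (+1); matched 1.
Augmenting path W2→J5 (+1); matched 2.
Augmenting path W4→J2 (+1); matched 3.
Augmenting path W5→J1 (+1); matched 4.
Augmenting path W3→J5→W2→J3→W1→J4 (+1); matched 5.
No augmenting path remains; maximum matching = 5.
König certificate: {W1, W2, W3, W4, W5} is a vertex cover of size 5 (every listed pair touches it), so no matching can be larger.

5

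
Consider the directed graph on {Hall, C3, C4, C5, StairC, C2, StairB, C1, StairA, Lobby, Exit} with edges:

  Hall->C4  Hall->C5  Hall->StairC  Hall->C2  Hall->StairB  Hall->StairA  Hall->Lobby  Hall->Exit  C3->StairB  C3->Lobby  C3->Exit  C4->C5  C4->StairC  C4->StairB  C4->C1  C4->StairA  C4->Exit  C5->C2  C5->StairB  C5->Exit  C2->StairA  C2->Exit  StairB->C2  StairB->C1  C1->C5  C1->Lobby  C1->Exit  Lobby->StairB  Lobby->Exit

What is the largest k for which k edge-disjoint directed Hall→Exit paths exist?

Assign every edge capacity 1; by Menger, the answer equals the max flow.
Path Hall→Exit (+1); total 1.
Path Hall→C4→Exit (+1); total 2.
Path Hall→C5→Exit (+1); total 3.
Path Hall→C2→Exit (+1); total 4.
Path Hall→Lobby→Exit (+1); total 5.
Path Hall→StairB→C1→Exit (+1); total 6.
No residual Hall→Exit path; max flow = 6.
Certifying cut of size 6: {Hall→C2, Hall→C4, Hall→C5, Hall→Exit, Hall→Lobby, Hall→StairB}.

6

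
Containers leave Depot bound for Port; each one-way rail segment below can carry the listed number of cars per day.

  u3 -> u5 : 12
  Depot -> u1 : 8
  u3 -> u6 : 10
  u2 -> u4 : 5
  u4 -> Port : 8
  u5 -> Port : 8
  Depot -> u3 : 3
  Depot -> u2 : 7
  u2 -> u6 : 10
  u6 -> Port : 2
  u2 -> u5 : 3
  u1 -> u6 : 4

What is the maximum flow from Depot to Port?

Augment Depot→u1→u6→Port: bottleneck 2, flow now 2.
Augment Depot→u2→u4→Port: bottleneck 5, flow now 7.
Augment Depot→u2→u5→Port: bottleneck 2, flow now 9.
Augment Depot→u3→u5→Port: bottleneck 3, flow now 12.
No augmenting path remains; maximum flow = 12.
In the residual graph, reachable from Depot: {Depot, u1, u6}.
Min-cut edges: Depot→u2 (7), Depot→u3 (3), u6→Port (2); capacity 7 + 3 + 2 = 12.
This cut is saturated, so no flow can exceed 12.

12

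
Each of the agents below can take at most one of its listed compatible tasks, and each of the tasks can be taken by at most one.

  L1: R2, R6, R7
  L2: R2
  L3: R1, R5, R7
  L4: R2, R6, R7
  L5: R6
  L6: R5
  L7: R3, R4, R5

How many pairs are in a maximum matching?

Unit-capacity flow: source→left, listed edges, right→sink; max matching = max flow.
Augmenting path L1→R2 (+1); matched 1.
Augmenting path L3→R1 (+1); matched 2.
Augmenting path L4→R6 (+1); matched 3.
Augmenting path L6→R5 (+1); matched 4.
Augmenting path L7→R3 (+1); matched 5.
Augmenting path L2→R2→L1→R7 (+1); matched 6.
No augmenting path remains; maximum matching = 6.
König certificate: {L3, L6, L7, R2, R6, R7} is a vertex cover of size 6 (every listed pair touches it), so no matching can be larger.

6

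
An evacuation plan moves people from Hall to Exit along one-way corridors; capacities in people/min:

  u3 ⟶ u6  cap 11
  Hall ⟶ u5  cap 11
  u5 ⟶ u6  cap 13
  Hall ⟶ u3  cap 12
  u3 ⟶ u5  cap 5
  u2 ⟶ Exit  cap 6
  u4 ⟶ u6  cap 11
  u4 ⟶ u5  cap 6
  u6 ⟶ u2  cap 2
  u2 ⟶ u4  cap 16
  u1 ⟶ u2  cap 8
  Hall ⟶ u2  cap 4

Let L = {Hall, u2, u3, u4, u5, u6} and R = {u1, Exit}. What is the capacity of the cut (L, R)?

6

Edges leaving {Hall, u2, u3, u4, u5, u6}: u2→Exit (6).
Cut capacity = 6 = 6.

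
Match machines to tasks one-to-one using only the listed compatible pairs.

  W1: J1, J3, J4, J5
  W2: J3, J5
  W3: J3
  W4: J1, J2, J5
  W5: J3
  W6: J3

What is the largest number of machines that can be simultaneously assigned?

4

Unit-capacity flow: source→left, listed edges, right→sink; max matching = max flow.
Augmenting path W1→J1 (+1); matched 1.
Augmenting path W2→J3 (+1); matched 2.
Augmenting path W4→J2 (+1); matched 3.
Augmenting path W3→J3→W2→J5 (+1); matched 4.
No augmenting path remains; maximum matching = 4.
König certificate: {W1, W2, W4, J3} is a vertex cover of size 4 (every listed pair touches it), so no matching can be larger.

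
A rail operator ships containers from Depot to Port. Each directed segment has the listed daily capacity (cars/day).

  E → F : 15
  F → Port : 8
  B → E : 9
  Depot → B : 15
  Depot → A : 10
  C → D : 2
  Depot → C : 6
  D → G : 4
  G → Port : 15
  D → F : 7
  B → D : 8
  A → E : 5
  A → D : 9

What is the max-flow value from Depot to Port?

Augment Depot→A→D→F→Port: bottleneck 7, flow now 7.
Augment Depot→A→D→G→Port: bottleneck 2, flow now 9.
Augment Depot→A→E→F→Port: bottleneck 1, flow now 10.
Augment Depot→B→D→G→Port: bottleneck 2, flow now 12.
No augmenting path remains; maximum flow = 12.
In the residual graph, reachable from Depot: {Depot, A, B, C, D, E, F}.
Min-cut edges: D→G (4), F→Port (8); capacity 4 + 8 = 12.
This cut is saturated, so no flow can exceed 12.

12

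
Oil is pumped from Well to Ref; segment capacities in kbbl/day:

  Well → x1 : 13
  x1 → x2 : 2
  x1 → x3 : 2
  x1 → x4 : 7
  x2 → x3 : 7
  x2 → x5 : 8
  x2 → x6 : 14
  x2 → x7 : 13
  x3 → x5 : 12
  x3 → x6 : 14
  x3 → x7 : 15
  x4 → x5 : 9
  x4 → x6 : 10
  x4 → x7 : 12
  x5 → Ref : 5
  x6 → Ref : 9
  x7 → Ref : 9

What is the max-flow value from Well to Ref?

11

Augment Well→x1→x2→x5→Ref: bottleneck 2, flow now 2.
Augment Well→x1→x3→x5→Ref: bottleneck 2, flow now 4.
Augment Well→x1→x4→x5→Ref: bottleneck 1, flow now 5.
Augment Well→x1→x4→x6→Ref: bottleneck 6, flow now 11.
No augmenting path remains; maximum flow = 11.
In the residual graph, reachable from Well: {Well, x1}.
Min-cut edges: x1→x2 (2), x1→x3 (2), x1→x4 (7); capacity 2 + 2 + 7 = 11.
This cut is saturated, so no flow can exceed 11.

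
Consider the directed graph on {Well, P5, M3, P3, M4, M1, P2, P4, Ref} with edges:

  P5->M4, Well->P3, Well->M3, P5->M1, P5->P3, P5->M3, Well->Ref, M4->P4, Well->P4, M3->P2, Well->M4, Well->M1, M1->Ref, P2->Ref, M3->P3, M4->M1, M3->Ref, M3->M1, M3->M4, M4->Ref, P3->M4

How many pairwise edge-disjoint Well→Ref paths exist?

4

Assign every edge capacity 1; by Menger, the answer equals the max flow.
Path Well→Ref (+1); total 1.
Path Well→M3→Ref (+1); total 2.
Path Well→M4→Ref (+1); total 3.
Path Well→M1→Ref (+1); total 4.
No residual Well→Ref path; max flow = 4.
Certifying cut of size 4: {M1→Ref, M4→Ref, Well→M3, Well→Ref}.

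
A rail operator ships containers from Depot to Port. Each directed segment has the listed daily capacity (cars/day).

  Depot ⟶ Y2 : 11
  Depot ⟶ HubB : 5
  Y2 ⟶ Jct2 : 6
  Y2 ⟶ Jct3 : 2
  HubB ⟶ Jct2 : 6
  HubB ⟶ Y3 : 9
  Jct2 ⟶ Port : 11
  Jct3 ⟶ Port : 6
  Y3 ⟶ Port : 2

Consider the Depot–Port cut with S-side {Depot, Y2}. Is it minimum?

Given cut capacity: 5 + 6 + 2 = 13.
Augment Depot→Y2→Jct2→Port: bottleneck 6, flow now 6.
Augment Depot→Y2→Jct3→Port: bottleneck 2, flow now 8.
Augment Depot→HubB→Jct2→Port: bottleneck 5, flow now 13.
No augmenting path remains; maximum flow = 13.
Cut capacity 13 equals the max flow, so it is a minimum cut.

Yes — it is a minimum cut (capacity 13).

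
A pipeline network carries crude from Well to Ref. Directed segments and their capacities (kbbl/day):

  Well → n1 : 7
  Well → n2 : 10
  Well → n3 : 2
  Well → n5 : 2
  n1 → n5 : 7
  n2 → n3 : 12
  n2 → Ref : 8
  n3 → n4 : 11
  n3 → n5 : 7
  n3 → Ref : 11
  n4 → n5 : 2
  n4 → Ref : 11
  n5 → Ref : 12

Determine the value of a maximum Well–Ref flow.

21

Augment Well→n2→Ref: bottleneck 8, flow now 8.
Augment Well→n3→Ref: bottleneck 2, flow now 10.
Augment Well→n5→Ref: bottleneck 2, flow now 12.
Augment Well→n1→n5→Ref: bottleneck 7, flow now 19.
Augment Well→n2→n3→Ref: bottleneck 2, flow now 21.
No augmenting path remains; maximum flow = 21.
In the residual graph, reachable from Well: {Well}.
Min-cut edges: Well→n1 (7), Well→n2 (10), Well→n3 (2), Well→n5 (2); capacity 7 + 10 + 2 + 2 = 21.
This cut is saturated, so no flow can exceed 21.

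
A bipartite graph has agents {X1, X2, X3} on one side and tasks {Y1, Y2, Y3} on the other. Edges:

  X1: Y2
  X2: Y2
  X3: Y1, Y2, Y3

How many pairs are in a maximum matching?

2

Unit-capacity flow: source→left, listed edges, right→sink; max matching = max flow.
Augmenting path X1→Y2 (+1); matched 1.
Augmenting path X3→Y1 (+1); matched 2.
No augmenting path remains; maximum matching = 2.
König certificate: {X3, Y2} is a vertex cover of size 2 (every listed pair touches it), so no matching can be larger.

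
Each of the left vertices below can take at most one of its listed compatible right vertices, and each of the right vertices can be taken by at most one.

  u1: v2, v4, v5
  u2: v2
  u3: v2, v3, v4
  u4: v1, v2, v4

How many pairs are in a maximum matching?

Unit-capacity flow: source→left, listed edges, right→sink; max matching = max flow.
Augmenting path u1→v2 (+1); matched 1.
Augmenting path u3→v3 (+1); matched 2.
Augmenting path u4→v1 (+1); matched 3.
Augmenting path u2→v2→u1→v4 (+1); matched 4.
No augmenting path remains; maximum matching = 4.
König certificate: {u1, u2, u3, u4} is a vertex cover of size 4 (every listed pair touches it), so no matching can be larger.

4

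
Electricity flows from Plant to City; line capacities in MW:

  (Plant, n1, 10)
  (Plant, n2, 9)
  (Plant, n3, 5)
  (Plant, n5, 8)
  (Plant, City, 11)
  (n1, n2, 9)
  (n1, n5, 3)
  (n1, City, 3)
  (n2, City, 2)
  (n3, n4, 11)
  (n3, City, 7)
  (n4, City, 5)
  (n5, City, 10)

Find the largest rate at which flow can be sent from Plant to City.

Augment Plant→City: bottleneck 11, flow now 11.
Augment Plant→n1→City: bottleneck 3, flow now 14.
Augment Plant→n2→City: bottleneck 2, flow now 16.
Augment Plant→n3→City: bottleneck 5, flow now 21.
Augment Plant→n5→City: bottleneck 8, flow now 29.
Augment Plant→n1→n5→City: bottleneck 2, flow now 31.
No augmenting path remains; maximum flow = 31.
In the residual graph, reachable from Plant: {Plant, n1, n2, n5}.
Min-cut edges: Plant→n3 (5), Plant→City (11), n1→City (3), n2→City (2), n5→City (10); capacity 5 + 11 + 3 + 2 + 10 = 31.
This cut is saturated, so no flow can exceed 31.

31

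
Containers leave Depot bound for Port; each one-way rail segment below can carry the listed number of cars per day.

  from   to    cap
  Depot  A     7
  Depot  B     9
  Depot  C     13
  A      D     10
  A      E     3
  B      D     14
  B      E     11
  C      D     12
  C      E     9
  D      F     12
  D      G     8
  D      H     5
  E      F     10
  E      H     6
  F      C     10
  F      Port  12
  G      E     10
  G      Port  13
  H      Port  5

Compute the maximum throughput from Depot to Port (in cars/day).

25

Augment Depot→A→D→F→Port: bottleneck 7, flow now 7.
Augment Depot→B→D→F→Port: bottleneck 5, flow now 12.
Augment Depot→B→D→G→Port: bottleneck 4, flow now 16.
Augment Depot→C→D→G→Port: bottleneck 4, flow now 20.
Augment Depot→C→D→H→Port: bottleneck 5, flow now 25.
No augmenting path remains; maximum flow = 25.
In the residual graph, reachable from Depot: {Depot, A, B, C, D, E, F, H}.
Min-cut edges: D→G (8), F→Port (12), H→Port (5); capacity 8 + 12 + 5 = 25.
This cut is saturated, so no flow can exceed 25.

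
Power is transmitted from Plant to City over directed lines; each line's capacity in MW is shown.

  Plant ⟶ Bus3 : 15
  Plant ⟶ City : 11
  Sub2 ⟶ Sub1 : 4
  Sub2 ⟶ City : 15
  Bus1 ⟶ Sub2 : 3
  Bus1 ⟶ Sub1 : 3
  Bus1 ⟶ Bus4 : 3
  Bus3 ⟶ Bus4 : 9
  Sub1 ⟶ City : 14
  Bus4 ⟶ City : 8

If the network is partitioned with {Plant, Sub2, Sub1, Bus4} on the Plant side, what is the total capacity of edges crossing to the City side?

63

Edges leaving {Plant, Sub2, Sub1, Bus4}: Plant→Bus3 (15), Plant→City (11), Sub2→City (15), Sub1→City (14), Bus4→City (8).
Cut capacity = 15 + 11 + 15 + 14 + 8 = 63.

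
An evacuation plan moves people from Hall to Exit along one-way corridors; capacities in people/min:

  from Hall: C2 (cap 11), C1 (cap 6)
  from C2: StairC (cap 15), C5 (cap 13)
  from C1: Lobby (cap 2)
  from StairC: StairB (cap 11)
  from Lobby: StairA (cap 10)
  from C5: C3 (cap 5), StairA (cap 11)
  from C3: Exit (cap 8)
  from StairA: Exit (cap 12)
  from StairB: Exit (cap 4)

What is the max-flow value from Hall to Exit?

13

Augment Hall→C2→StairC→StairB→Exit: bottleneck 4, flow now 4.
Augment Hall→C2→C5→C3→Exit: bottleneck 5, flow now 9.
Augment Hall→C2→C5→StairA→Exit: bottleneck 2, flow now 11.
Augment Hall→C1→Lobby→StairA→Exit: bottleneck 2, flow now 13.
No augmenting path remains; maximum flow = 13.
In the residual graph, reachable from Hall: {Hall, C1}.
Min-cut edges: Hall→C2 (11), C1→Lobby (2); capacity 11 + 2 = 13.
This cut is saturated, so no flow can exceed 13.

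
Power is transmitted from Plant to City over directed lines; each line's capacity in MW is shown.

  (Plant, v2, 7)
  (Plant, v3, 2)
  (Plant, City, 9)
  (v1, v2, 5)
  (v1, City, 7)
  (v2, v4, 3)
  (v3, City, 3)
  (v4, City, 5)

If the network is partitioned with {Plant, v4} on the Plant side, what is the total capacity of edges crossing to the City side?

Edges leaving {Plant, v4}: Plant→v2 (7), Plant→v3 (2), Plant→City (9), v4→City (5).
Cut capacity = 7 + 2 + 9 + 5 = 23.

23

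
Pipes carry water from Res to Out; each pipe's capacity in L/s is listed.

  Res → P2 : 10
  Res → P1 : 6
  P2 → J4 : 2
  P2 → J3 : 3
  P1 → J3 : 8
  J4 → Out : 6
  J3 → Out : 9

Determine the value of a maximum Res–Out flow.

Augment Res→P2→J4→Out: bottleneck 2, flow now 2.
Augment Res→P2→J3→Out: bottleneck 3, flow now 5.
Augment Res→P1→J3→Out: bottleneck 6, flow now 11.
No augmenting path remains; maximum flow = 11.
In the residual graph, reachable from Res: {Res, P2}.
Min-cut edges: Res→P1 (6), P2→J4 (2), P2→J3 (3); capacity 6 + 2 + 3 = 11.
This cut is saturated, so no flow can exceed 11.

11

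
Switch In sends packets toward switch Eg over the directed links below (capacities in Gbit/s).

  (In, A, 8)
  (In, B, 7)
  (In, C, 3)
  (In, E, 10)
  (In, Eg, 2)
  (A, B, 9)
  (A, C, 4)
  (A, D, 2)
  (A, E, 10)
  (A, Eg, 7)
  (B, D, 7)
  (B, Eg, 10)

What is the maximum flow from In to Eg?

17

Augment In→Eg: bottleneck 2, flow now 2.
Augment In→A→Eg: bottleneck 7, flow now 9.
Augment In→B→Eg: bottleneck 7, flow now 16.
Augment In→A→B→Eg: bottleneck 1, flow now 17.
No augmenting path remains; maximum flow = 17.
In the residual graph, reachable from In: {In, C, E}.
Min-cut edges: In→A (8), In→B (7), In→Eg (2); capacity 8 + 7 + 2 = 17.
This cut is saturated, so no flow can exceed 17.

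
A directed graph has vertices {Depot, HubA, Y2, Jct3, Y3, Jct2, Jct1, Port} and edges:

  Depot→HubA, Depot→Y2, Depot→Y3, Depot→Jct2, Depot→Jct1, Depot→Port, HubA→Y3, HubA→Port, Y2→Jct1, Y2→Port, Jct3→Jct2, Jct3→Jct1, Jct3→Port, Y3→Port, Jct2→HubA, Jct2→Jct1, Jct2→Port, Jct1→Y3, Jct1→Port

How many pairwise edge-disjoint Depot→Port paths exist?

6

Assign every edge capacity 1; by Menger, the answer equals the max flow.
Path Depot→Port (+1); total 1.
Path Depot→HubA→Port (+1); total 2.
Path Depot→Y2→Port (+1); total 3.
Path Depot→Y3→Port (+1); total 4.
Path Depot→Jct2→Port (+1); total 5.
Path Depot→Jct1→Port (+1); total 6.
No residual Depot→Port path; max flow = 6.
Certifying cut of size 6: {Depot→HubA, Depot→Jct1, Depot→Jct2, Depot→Port, Depot→Y2, Depot→Y3}.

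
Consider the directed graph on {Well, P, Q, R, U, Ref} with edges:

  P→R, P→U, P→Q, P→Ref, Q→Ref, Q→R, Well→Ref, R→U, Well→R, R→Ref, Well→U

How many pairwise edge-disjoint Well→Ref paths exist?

2

Assign every edge capacity 1; by Menger, the answer equals the max flow.
Path Well→Ref (+1); total 1.
Path Well→R→Ref (+1); total 2.
No residual Well→Ref path; max flow = 2.
Certifying cut of size 2: {Well→R, Well→Ref}.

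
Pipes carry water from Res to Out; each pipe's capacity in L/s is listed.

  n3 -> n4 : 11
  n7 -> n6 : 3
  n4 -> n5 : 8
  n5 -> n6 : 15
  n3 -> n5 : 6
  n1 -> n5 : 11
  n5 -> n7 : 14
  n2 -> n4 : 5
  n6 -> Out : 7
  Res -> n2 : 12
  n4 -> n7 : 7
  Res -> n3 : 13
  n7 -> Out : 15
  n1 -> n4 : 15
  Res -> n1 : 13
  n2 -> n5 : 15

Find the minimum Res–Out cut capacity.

22

Augment Res→n1→n4→n7→Out: bottleneck 7, flow now 7.
Augment Res→n1→n5→n6→Out: bottleneck 6, flow now 13.
Augment Res→n2→n5→n6→Out: bottleneck 1, flow now 14.
Augment Res→n2→n5→n7→Out: bottleneck 8, flow now 22.
No augmenting path remains; maximum flow = 22.
By max-flow min-cut, the minimum cut capacity equals the max flow.
In the residual graph, reachable from Res: {Res, n1, n2, n3, n4, n5, n6, n7}.
Min-cut edges: n6→Out (7), n7→Out (15); capacity 7 + 15 = 22.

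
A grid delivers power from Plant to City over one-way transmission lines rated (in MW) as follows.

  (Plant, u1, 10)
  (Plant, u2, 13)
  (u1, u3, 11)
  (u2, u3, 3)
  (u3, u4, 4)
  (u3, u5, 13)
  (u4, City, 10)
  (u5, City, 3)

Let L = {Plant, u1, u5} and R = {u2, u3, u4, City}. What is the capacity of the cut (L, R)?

Edges leaving {Plant, u1, u5}: Plant→u2 (13), u1→u3 (11), u5→City (3).
Cut capacity = 13 + 11 + 3 = 27.

27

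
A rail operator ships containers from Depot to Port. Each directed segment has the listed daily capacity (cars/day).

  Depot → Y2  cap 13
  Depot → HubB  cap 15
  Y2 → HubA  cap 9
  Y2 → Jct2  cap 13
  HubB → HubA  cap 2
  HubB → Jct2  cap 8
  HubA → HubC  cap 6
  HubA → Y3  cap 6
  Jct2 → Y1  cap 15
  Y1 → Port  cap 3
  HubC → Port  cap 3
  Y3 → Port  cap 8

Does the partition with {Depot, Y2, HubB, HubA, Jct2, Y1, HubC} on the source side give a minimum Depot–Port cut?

Given cut capacity: 6 + 3 + 3 = 12.
Augment Depot→Y2→HubA→HubC→Port: bottleneck 3, flow now 3.
Augment Depot→Y2→HubA→Y3→Port: bottleneck 6, flow now 9.
Augment Depot→Y2→Jct2→Y1→Port: bottleneck 3, flow now 12.
No augmenting path remains; maximum flow = 12.
Cut capacity 12 equals the max flow, so it is a minimum cut.

Yes — it is a minimum cut (capacity 12).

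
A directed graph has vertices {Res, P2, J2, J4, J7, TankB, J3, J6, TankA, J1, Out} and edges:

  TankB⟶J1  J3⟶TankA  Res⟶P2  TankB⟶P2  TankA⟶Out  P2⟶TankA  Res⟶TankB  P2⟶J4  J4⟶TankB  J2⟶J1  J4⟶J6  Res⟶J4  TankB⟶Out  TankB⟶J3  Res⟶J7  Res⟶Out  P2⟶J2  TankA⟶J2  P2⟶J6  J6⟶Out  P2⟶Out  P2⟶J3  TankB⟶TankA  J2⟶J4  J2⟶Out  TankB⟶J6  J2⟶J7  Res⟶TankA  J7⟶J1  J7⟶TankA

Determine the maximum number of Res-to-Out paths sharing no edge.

6

Assign every edge capacity 1; by Menger, the answer equals the max flow.
Path Res→Out (+1); total 1.
Path Res→P2→Out (+1); total 2.
Path Res→TankB→Out (+1); total 3.
Path Res→TankA→Out (+1); total 4.
Path Res→J4→J6→Out (+1); total 5.
Path Res→J7→TankA→J2→Out (+1); total 6.
No residual Res→Out path; max flow = 6.
Certifying cut of size 6: {Res→J4, Res→J7, Res→Out, Res→P2, Res→TankA, Res→TankB}.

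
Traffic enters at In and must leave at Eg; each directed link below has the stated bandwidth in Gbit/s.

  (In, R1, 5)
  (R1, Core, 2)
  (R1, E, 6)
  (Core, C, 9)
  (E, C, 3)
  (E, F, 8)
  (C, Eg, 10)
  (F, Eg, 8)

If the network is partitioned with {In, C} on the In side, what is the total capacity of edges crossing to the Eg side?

15

Edges leaving {In, C}: In→R1 (5), C→Eg (10).
Cut capacity = 5 + 10 = 15.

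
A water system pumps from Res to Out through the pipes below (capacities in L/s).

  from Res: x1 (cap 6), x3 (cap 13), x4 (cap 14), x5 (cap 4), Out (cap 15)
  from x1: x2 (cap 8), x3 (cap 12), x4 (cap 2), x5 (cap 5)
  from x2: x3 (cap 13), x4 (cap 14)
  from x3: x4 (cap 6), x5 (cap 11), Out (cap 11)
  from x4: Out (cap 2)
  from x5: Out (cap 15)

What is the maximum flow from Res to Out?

Augment Res→Out: bottleneck 15, flow now 15.
Augment Res→x3→Out: bottleneck 11, flow now 26.
Augment Res→x4→Out: bottleneck 2, flow now 28.
Augment Res→x5→Out: bottleneck 4, flow now 32.
Augment Res→x1→x5→Out: bottleneck 5, flow now 37.
Augment Res→x3→x5→Out: bottleneck 2, flow now 39.
Augment Res→x1→x3→x5→Out: bottleneck 1, flow now 40.
No augmenting path remains; maximum flow = 40.
In the residual graph, reachable from Res: {Res, x4}.
Min-cut edges: Res→x1 (6), Res→x3 (13), Res→x5 (4), Res→Out (15), x4→Out (2); capacity 6 + 13 + 4 + 15 + 2 = 40.
This cut is saturated, so no flow can exceed 40.

40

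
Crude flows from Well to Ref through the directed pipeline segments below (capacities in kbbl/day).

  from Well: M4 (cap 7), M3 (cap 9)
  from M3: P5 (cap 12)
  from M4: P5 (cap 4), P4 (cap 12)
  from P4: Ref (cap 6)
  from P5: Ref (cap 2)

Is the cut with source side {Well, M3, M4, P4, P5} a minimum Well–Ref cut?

Given cut capacity: 6 + 2 = 8.
Augment Well→M3→P5→Ref: bottleneck 2, flow now 2.
Augment Well→M4→P4→Ref: bottleneck 6, flow now 8.
No augmenting path remains; maximum flow = 8.
Cut capacity 8 equals the max flow, so it is a minimum cut.

Yes — it is a minimum cut (capacity 8).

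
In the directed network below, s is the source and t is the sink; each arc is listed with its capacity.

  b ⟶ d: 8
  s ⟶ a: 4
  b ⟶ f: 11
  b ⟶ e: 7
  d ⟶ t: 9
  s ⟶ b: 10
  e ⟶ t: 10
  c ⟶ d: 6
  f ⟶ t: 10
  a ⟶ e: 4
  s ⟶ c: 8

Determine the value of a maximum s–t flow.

20

Augment s→a→e→t: bottleneck 4, flow now 4.
Augment s→b→d→t: bottleneck 8, flow now 12.
Augment s→b→e→t: bottleneck 2, flow now 14.
Augment s→c→d→t: bottleneck 1, flow now 15.
Augment s→c→d→b→e→t: bottleneck 4, flow now 19. (uses reverse residual edge)
Augment s→c→d→b→f→t: bottleneck 1, flow now 20. (uses reverse residual edge)
No augmenting path remains; maximum flow = 20.
In the residual graph, reachable from s: {s, c}.
Min-cut edges: s→a (4), s→b (10), c→d (6); capacity 4 + 10 + 6 = 20.
This cut is saturated, so no flow can exceed 20.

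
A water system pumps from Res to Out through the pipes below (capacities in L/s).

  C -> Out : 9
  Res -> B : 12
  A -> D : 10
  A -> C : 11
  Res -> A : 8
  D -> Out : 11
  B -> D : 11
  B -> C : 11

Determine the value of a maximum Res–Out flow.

Augment Res→A→C→Out: bottleneck 8, flow now 8.
Augment Res→B→C→Out: bottleneck 1, flow now 9.
Augment Res→B→D→Out: bottleneck 11, flow now 20.
No augmenting path remains; maximum flow = 20.
In the residual graph, reachable from Res: {Res}.
Min-cut edges: Res→A (8), Res→B (12); capacity 8 + 12 = 20.
This cut is saturated, so no flow can exceed 20.

20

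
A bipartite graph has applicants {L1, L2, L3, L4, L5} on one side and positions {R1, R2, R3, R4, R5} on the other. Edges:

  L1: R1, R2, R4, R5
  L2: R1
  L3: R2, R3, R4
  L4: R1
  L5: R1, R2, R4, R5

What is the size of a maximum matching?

Unit-capacity flow: source→left, listed edges, right→sink; max matching = max flow.
Augmenting path L1→R1 (+1); matched 1.
Augmenting path L3→R2 (+1); matched 2.
Augmenting path L5→R4 (+1); matched 3.
Augmenting path L2→R1→L1→R5 (+1); matched 4.
No augmenting path remains; maximum matching = 4.
König certificate: {L1, L3, L5, R1} is a vertex cover of size 4 (every listed pair touches it), so no matching can be larger.

4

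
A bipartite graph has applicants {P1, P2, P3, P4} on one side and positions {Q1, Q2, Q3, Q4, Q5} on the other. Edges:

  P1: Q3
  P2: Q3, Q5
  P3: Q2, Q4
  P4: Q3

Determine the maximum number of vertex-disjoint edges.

3

Unit-capacity flow: source→left, listed edges, right→sink; max matching = max flow.
Augmenting path P1→Q3 (+1); matched 1.
Augmenting path P2→Q5 (+1); matched 2.
Augmenting path P3→Q2 (+1); matched 3.
No augmenting path remains; maximum matching = 3.
König certificate: {P2, P3, Q3} is a vertex cover of size 3 (every listed pair touches it), so no matching can be larger.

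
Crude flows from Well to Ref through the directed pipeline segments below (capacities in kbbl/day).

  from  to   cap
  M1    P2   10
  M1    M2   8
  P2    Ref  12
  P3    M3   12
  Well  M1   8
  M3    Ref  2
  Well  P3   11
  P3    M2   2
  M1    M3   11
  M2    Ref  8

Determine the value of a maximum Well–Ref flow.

12

Augment Well→M1→M2→Ref: bottleneck 8, flow now 8.
Augment Well→P3→M3→Ref: bottleneck 2, flow now 10.
Augment Well→P3→M2→M1→P2→Ref: bottleneck 2, flow now 12. (uses reverse residual edge)
No augmenting path remains; maximum flow = 12.
In the residual graph, reachable from Well: {Well, P3, M3}.
Min-cut edges: Well→M1 (8), P3→M2 (2), M3→Ref (2); capacity 8 + 2 + 2 = 12.
This cut is saturated, so no flow can exceed 12.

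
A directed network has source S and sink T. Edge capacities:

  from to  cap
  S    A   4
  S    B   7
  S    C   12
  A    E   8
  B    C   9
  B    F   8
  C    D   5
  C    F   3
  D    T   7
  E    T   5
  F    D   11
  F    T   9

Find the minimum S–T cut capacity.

19

Augment S→A→E→T: bottleneck 4, flow now 4.
Augment S→B→F→T: bottleneck 7, flow now 11.
Augment S→C→D→T: bottleneck 5, flow now 16.
Augment S→C→F→T: bottleneck 2, flow now 18.
Augment S→C→F→D→T: bottleneck 1, flow now 19.
No augmenting path remains; maximum flow = 19.
By max-flow min-cut, the minimum cut capacity equals the max flow.
In the residual graph, reachable from S: {S, C}.
Min-cut edges: S→A (4), S→B (7), C→D (5), C→F (3); capacity 4 + 7 + 5 + 3 = 19.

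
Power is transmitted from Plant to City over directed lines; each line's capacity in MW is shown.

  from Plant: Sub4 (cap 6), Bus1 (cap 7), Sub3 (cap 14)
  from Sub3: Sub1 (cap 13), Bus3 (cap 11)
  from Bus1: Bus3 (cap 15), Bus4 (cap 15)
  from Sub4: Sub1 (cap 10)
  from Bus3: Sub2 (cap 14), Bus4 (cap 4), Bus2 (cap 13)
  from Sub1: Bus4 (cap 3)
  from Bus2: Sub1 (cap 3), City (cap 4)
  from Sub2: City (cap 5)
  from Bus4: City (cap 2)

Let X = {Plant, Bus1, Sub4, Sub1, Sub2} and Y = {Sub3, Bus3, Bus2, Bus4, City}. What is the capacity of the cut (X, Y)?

52

Edges leaving {Plant, Bus1, Sub4, Sub1, Sub2}: Plant→Sub3 (14), Bus1→Bus3 (15), Bus1→Bus4 (15), Sub1→Bus4 (3), Sub2→City (5).
Cut capacity = 14 + 15 + 15 + 3 + 5 = 52.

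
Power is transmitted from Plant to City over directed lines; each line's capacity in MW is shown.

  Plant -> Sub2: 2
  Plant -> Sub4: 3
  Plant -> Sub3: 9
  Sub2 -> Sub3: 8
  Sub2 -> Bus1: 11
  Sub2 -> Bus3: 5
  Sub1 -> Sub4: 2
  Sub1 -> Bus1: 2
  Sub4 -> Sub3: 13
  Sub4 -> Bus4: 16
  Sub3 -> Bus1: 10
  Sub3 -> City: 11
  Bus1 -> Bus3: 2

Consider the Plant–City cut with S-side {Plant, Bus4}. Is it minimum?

Given cut capacity: 2 + 3 + 9 = 14.
Augment Plant→Sub3→City: bottleneck 9, flow now 9.
Augment Plant→Sub2→Sub3→City: bottleneck 2, flow now 11.
No augmenting path remains; maximum flow = 11.
In the residual graph, reachable from Plant: {Plant, Sub2, Sub4, Sub3, Bus1, Bus3, Bus4}.
Min-cut edges: Sub3→City (11); capacity 11 = 11.
Cut capacity 14 exceeds the max flow 11, so it is not minimum.

No — its capacity is 14, but the minimum cut has capacity 11.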